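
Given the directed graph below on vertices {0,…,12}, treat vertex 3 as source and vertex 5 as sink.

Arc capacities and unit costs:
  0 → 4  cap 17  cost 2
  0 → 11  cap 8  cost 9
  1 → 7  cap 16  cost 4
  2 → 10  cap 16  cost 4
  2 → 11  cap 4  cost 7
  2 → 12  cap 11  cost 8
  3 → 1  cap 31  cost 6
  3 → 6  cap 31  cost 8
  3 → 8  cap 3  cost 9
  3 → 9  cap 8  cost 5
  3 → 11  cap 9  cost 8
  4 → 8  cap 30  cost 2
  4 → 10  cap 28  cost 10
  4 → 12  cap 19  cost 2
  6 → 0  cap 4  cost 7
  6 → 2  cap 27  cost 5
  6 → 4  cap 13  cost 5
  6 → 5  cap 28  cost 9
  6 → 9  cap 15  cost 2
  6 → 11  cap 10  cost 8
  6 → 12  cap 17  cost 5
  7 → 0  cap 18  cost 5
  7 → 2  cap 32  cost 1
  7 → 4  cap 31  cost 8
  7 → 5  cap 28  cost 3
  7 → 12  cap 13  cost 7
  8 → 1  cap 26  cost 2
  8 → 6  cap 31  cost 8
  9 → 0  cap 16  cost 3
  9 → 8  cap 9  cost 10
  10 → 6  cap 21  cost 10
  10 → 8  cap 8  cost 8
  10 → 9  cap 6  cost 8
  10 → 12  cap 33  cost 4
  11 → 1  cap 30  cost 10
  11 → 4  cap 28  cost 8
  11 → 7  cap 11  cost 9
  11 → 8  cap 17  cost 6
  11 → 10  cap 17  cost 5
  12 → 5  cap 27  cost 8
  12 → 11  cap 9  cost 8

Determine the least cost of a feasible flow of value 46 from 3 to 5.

Minimum cost for 46 units: 724

shortest-cost path #1: 3→1→7→5 push 16 @ unit cost 13 (adds 208)
shortest-cost path #2: 3→6→5 push 28 @ unit cost 17 (adds 476)
shortest-cost path #3: 3→11→7→5 push 2 @ unit cost 20 (adds 40)
total cost = 724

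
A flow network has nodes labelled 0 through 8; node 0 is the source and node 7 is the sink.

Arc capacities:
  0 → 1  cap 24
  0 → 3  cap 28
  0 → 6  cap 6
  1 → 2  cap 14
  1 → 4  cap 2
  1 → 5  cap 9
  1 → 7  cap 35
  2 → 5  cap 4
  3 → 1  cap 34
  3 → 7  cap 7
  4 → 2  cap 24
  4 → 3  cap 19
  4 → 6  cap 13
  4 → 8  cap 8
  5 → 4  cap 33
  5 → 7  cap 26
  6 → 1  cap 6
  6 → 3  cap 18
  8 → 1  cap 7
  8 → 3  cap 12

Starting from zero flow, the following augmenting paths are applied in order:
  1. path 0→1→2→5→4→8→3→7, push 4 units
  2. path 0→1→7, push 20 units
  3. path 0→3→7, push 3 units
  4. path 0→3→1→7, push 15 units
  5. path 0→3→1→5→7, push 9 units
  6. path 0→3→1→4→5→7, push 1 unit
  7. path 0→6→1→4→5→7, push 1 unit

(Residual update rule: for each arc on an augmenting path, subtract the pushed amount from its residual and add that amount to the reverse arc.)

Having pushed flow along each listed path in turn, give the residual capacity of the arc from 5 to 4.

Residual capacity of (5,4): 31

after path 1 (0→1→2→5→4→8→3→7, push 4): res(5,4)=29
after path 2 (0→1→7, push 20): res(5,4)=29
after path 3 (0→3→7, push 3): res(5,4)=29
after path 4 (0→3→1→7, push 15): res(5,4)=29
after path 5 (0→3→1→5→7, push 9): res(5,4)=29
after path 6 (0→3→1→4→5→7, push 1): res(5,4)=30
after path 7 (0→6→1→4→5→7, push 1): res(5,4)=31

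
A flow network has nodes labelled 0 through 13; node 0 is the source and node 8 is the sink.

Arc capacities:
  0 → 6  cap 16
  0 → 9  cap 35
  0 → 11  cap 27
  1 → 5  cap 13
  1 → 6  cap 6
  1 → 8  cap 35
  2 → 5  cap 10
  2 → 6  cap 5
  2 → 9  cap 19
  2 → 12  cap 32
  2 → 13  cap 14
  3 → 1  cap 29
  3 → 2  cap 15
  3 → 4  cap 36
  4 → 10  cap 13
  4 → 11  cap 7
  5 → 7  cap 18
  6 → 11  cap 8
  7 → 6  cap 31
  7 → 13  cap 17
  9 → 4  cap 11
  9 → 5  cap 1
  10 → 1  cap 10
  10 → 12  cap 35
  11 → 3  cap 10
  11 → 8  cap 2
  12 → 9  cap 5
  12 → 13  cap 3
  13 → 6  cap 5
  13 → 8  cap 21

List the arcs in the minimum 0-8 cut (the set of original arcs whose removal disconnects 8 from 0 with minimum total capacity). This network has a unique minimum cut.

augment #1: 0→11→8 push 2
augment #2: 0→11→3→1→8 push 10
augment #3: 0→9→4→10→1→8 push 10
augment #4: 0→9→5→7→13→8 push 1
augment #5: 0→9→4→10→12→13→8 push 1
max flow = 24; residual-reachable set from 0 gives S-side
cut edges (S→T): {(9,4), (9,5), (11,3), (11,8)} total cap 24

Min-cut arcs: {(9,4), (9,5), (11,3), (11,8)} (total capacity 24)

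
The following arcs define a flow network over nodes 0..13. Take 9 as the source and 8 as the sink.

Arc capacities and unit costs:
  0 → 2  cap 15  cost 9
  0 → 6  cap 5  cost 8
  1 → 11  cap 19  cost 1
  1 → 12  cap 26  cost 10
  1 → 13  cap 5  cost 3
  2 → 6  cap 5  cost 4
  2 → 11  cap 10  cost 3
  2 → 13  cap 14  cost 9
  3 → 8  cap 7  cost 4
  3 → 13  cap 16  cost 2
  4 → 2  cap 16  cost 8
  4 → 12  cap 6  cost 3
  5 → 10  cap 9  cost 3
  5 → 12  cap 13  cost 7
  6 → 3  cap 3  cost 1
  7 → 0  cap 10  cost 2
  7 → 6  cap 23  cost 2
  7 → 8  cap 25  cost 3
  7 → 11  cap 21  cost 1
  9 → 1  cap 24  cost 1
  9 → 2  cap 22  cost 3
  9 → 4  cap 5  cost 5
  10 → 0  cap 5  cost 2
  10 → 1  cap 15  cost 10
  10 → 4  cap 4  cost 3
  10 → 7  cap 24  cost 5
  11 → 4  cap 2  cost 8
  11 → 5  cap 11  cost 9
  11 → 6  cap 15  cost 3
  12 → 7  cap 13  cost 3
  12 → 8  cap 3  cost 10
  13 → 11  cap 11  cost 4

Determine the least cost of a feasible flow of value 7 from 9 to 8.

Minimum cost for 7 units: 86

shortest-cost path #1: 9→1→11→6→3→8 push 3 @ unit cost 10 (adds 30)
shortest-cost path #2: 9→4→12→7→8 push 4 @ unit cost 14 (adds 56)
total cost = 86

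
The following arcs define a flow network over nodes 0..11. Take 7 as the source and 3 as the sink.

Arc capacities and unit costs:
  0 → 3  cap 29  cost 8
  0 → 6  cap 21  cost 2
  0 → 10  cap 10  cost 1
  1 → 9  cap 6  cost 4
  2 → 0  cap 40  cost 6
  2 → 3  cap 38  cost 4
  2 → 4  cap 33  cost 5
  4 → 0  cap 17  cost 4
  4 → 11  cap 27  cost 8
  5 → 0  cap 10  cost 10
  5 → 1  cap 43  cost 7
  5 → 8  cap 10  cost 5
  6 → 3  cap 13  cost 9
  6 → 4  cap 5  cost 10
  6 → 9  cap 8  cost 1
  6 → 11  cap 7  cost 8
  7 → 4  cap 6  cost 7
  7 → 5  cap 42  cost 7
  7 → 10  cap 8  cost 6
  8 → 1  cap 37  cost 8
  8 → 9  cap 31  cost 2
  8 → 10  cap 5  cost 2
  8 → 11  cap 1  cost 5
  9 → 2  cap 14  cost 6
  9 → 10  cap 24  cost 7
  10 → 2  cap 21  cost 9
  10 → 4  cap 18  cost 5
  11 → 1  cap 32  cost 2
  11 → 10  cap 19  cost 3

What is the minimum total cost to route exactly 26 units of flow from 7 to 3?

shortest-cost path #1: 7→10→2→3 push 8 @ unit cost 19 (adds 152)
shortest-cost path #2: 7→4→0→3 push 6 @ unit cost 19 (adds 114)
shortest-cost path #3: 7→5→8→9→2→3 push 10 @ unit cost 24 (adds 240)
shortest-cost path #4: 7→5→0→3 push 2 @ unit cost 25 (adds 50)
total cost = 556

Minimum cost for 26 units: 556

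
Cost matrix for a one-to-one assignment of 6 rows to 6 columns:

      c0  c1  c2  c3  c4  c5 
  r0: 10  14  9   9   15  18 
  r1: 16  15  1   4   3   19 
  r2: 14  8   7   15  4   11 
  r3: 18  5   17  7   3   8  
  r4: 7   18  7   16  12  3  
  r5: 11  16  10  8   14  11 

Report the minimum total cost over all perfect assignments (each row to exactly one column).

optimal assignment: row0→col0 (cost 10), row1→col2 (cost 1), row2→col4 (cost 4), row3→col1 (cost 5), row4→col5 (cost 3), row5→col3 (cost 8)
total = 10 + 1 + 4 + 5 + 3 + 8 = 31

Minimum assignment cost: 31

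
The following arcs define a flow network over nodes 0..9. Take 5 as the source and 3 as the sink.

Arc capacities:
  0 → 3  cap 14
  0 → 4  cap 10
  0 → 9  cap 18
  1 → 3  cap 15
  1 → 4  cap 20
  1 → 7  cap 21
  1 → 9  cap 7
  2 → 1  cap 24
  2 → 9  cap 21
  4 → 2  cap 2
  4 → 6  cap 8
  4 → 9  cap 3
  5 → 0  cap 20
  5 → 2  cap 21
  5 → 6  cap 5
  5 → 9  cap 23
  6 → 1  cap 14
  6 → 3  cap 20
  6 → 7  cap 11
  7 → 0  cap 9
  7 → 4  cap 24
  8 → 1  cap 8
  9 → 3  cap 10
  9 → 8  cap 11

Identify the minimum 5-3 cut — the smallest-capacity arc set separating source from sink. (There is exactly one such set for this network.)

Min-cut arcs: {(0,3), (1,3), (4,6), (5,6), (9,3)} (total capacity 52)

augment #1: 5→0→3 push 14
augment #2: 5→6→3 push 5
augment #3: 5→9→3 push 10
augment #4: 5→2→1→3 push 15
augment #5: 5→0→4→6→3 push 6
augment #6: 5→2→1→4→6→3 push 2
max flow = 52; residual-reachable set from 5 gives S-side
cut edges (S→T): {(0,3), (1,3), (4,6), (5,6), (9,3)} total cap 52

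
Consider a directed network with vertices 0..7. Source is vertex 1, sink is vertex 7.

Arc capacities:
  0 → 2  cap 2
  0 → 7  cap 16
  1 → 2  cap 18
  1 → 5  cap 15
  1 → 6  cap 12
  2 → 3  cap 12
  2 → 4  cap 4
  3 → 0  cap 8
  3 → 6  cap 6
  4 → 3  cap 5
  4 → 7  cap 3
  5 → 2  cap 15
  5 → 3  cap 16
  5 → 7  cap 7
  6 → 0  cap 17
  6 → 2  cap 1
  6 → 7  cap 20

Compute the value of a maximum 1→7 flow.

augment #1: 1→5→7 bottleneck 7, total now 7
augment #2: 1→6→7 bottleneck 12, total now 19
augment #3: 1→2→4→7 bottleneck 3, total now 22
augment #4: 1→2→3→0→7 bottleneck 8, total now 30
augment #5: 1→2→3→6→7 bottleneck 4, total now 34
augment #6: 1→5→3→6→7 bottleneck 2, total now 36

Maximum flow value: 36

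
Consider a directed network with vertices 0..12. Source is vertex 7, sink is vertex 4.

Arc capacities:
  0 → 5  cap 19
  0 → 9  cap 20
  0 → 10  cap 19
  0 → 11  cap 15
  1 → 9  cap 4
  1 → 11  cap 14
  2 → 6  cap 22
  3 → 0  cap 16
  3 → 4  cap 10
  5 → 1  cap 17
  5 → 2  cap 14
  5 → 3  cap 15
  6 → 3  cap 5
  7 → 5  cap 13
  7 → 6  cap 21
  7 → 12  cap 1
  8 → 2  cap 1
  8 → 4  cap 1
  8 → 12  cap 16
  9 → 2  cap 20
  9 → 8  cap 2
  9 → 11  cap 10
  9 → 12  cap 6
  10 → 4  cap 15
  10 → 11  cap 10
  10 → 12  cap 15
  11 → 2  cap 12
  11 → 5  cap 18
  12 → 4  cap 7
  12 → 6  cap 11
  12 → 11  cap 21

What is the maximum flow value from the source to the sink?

Maximum flow value: 19

augment #1: 7→12→4 bottleneck 1, total now 1
augment #2: 7→5→3→4 bottleneck 10, total now 11
augment #3: 7→5→1→9→8→4 bottleneck 1, total now 12
augment #4: 7→5→1→9→12→4 bottleneck 2, total now 14
augment #5: 7→6→3→0→10→4 bottleneck 5, total now 19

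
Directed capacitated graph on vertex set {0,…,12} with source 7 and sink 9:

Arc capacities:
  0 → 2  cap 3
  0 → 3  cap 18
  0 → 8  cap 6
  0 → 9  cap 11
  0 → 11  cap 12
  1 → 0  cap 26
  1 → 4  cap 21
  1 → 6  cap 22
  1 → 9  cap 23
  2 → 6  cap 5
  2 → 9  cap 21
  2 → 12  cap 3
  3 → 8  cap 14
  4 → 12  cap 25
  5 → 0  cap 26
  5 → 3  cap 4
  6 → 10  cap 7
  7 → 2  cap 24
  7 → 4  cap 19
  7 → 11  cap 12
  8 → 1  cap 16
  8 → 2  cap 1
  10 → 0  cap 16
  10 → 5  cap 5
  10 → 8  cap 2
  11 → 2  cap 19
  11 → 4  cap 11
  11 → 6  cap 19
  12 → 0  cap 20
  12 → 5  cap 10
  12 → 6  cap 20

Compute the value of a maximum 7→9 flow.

Maximum flow value: 48

augment #1: 7→2→9 bottleneck 21, total now 21
augment #2: 7→2→12→0→9 bottleneck 3, total now 24
augment #3: 7→4→12→0→9 bottleneck 8, total now 32
augment #4: 7→4→12→0→8→1→9 bottleneck 6, total now 38
augment #5: 7→11→6→10→8→1→9 bottleneck 2, total now 40
augment #6: 7→4→12→0→3→8→1→9 bottleneck 3, total now 43
augment #7: 7→4→12→5→3→8→1→9 bottleneck 2, total now 45
augment #8: 7→11→4→12→5→3→8→1→9 bottleneck 2, total now 47
augment #9: 7→11→6→10→0→3→8→1→9 bottleneck 1, total now 48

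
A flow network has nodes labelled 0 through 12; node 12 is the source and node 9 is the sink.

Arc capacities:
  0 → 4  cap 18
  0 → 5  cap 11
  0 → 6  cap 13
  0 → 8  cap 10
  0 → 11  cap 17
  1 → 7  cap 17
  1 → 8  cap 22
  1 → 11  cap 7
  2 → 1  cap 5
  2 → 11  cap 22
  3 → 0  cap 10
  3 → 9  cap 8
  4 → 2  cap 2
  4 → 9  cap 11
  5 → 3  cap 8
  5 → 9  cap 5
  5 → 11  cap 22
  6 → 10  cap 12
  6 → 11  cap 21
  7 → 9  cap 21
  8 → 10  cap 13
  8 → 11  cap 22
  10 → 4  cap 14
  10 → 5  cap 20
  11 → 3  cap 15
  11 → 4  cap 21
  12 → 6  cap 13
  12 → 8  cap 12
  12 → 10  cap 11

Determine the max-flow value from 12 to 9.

augment #1: 12→10→4→9 bottleneck 11, total now 11
augment #2: 12→6→10→5→9 bottleneck 5, total now 16
augment #3: 12→6→11→3→9 bottleneck 8, total now 24
augment #4: 12→8→10→4→2→1→7→9 bottleneck 2, total now 26

Maximum flow value: 26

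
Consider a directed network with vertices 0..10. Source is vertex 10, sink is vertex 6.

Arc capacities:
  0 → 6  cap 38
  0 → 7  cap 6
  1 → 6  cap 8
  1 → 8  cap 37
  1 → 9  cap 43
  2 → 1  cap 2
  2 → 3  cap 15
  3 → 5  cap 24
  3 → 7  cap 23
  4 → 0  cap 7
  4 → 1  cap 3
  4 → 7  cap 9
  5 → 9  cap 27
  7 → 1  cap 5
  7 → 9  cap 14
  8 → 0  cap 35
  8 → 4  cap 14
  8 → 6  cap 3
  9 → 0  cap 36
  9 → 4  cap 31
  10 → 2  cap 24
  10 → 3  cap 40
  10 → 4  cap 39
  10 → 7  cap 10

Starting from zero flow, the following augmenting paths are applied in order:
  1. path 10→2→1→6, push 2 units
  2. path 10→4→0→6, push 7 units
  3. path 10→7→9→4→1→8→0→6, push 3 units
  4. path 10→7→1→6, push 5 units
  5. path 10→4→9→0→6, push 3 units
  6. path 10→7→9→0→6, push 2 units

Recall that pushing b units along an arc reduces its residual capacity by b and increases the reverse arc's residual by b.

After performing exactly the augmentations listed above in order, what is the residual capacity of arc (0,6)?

Residual capacity of (0,6): 23

after path 1 (10→2→1→6, push 2): res(0,6)=38
after path 2 (10→4→0→6, push 7): res(0,6)=31
after path 3 (10→7→9→4→1→8→0→6, push 3): res(0,6)=28
after path 4 (10→7→1→6, push 5): res(0,6)=28
after path 5 (10→4→9→0→6, push 3): res(0,6)=25
after path 6 (10→7→9→0→6, push 2): res(0,6)=23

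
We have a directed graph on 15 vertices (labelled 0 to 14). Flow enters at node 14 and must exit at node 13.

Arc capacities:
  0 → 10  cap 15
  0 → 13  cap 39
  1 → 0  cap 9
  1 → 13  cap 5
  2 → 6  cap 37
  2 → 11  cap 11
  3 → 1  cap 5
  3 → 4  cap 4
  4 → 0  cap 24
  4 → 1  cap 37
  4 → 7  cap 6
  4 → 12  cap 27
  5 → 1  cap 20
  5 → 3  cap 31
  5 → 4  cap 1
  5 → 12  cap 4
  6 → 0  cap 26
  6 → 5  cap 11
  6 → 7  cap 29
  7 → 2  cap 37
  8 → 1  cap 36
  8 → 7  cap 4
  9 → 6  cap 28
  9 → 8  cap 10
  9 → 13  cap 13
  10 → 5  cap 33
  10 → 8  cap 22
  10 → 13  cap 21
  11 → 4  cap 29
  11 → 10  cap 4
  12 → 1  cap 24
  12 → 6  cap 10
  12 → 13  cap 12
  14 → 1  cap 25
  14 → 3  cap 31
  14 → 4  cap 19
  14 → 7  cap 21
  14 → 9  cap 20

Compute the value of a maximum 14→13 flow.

augment #1: 14→1→13 bottleneck 5, total now 5
augment #2: 14→9→13 bottleneck 13, total now 18
augment #3: 14→1→0→13 bottleneck 9, total now 27
augment #4: 14→4→0→13 bottleneck 19, total now 46
augment #5: 14→3→4→0→13 bottleneck 4, total now 50
augment #6: 14→9→6→0→13 bottleneck 7, total now 57
augment #7: 14→7→2→11→10→13 bottleneck 4, total now 61
augment #8: 14→7→2→6→0→10→13 bottleneck 15, total now 76
augment #9: 14→7→2→6→5→12→13 bottleneck 2, total now 78

Maximum flow value: 78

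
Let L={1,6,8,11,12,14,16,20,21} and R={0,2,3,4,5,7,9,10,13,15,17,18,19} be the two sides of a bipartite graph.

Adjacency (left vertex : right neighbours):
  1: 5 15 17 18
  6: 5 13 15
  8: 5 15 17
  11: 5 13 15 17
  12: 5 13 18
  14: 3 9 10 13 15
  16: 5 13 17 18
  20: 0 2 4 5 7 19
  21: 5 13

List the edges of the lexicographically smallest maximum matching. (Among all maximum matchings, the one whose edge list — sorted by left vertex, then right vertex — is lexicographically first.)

Lex-smallest maximum matching: {(1,5), (6,13), (8,15), (11,17), (12,18), (14,3), (20,0)}

|M| = 7 (so the lex-smallest maximum matching has 7 edges)
process left vertices in ascending order; for each, take the smallest-labelled available neighbour that still permits 7 edges overall, or leave it unmatched if none does
lex-smallest matching: {1-5, 6-13, 8-15, 11-17, 12-18, 14-3, 20-0}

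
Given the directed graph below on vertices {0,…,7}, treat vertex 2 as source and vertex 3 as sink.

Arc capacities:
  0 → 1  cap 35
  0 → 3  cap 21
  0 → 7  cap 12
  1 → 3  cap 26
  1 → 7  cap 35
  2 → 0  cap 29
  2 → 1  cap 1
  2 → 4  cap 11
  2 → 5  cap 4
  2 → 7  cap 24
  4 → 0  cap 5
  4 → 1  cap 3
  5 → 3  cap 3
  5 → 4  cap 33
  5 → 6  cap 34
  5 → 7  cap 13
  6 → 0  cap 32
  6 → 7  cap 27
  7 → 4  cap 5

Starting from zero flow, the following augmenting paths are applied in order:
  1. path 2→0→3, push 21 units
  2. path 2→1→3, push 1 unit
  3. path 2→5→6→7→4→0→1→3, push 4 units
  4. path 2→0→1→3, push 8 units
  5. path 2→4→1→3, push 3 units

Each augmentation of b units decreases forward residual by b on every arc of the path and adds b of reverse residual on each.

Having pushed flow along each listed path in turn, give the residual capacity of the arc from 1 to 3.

Residual capacity of (1,3): 10

after path 1 (2→0→3, push 21): res(1,3)=26
after path 2 (2→1→3, push 1): res(1,3)=25
after path 3 (2→5→6→7→4→0→1→3, push 4): res(1,3)=21
after path 4 (2→0→1→3, push 8): res(1,3)=13
after path 5 (2→4→1→3, push 3): res(1,3)=10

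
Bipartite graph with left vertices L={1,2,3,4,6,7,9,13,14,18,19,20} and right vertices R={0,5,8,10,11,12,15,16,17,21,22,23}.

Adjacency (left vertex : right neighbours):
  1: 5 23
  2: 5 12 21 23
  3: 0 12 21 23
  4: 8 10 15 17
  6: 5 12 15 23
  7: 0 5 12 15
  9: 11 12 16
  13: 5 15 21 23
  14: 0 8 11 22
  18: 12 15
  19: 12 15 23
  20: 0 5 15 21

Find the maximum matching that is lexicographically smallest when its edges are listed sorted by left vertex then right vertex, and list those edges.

Lex-smallest maximum matching: {(1,5), (2,12), (3,0), (4,8), (6,15), (9,11), (13,21), (14,22), (19,23)}

|M| = 9 (so the lex-smallest maximum matching has 9 edges)
process left vertices in ascending order; for each, take the smallest-labelled available neighbour that still permits 9 edges overall, or leave it unmatched if none does
lex-smallest matching: {1-5, 2-12, 3-0, 4-8, 6-15, 9-11, 13-21, 14-22, 19-23}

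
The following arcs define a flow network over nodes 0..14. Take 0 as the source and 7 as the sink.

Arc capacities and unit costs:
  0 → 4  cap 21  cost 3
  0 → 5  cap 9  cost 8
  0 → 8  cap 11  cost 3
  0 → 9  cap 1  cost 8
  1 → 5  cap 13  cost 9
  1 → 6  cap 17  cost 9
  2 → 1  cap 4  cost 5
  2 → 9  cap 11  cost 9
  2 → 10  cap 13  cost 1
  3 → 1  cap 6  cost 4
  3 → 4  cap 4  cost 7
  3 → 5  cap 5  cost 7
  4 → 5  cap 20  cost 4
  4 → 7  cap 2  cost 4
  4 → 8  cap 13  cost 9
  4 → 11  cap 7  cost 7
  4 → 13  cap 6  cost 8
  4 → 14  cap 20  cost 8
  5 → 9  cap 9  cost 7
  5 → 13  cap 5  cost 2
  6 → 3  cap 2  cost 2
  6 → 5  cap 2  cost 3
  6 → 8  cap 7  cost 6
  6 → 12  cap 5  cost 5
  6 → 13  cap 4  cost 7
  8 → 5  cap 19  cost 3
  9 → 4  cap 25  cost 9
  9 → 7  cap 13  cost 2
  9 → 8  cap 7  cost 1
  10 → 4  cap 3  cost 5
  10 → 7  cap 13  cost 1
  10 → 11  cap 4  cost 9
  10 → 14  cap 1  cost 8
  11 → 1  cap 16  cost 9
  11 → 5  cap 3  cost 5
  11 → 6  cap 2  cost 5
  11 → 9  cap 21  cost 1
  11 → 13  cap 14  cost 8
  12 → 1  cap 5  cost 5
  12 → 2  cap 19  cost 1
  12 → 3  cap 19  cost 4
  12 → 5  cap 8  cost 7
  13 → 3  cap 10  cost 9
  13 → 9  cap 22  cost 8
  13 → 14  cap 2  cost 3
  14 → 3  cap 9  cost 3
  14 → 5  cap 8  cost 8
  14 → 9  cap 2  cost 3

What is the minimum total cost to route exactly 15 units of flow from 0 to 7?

Minimum cost for 15 units: 190

shortest-cost path #1: 0→4→7 push 2 @ unit cost 7 (adds 14)
shortest-cost path #2: 0→9→7 push 1 @ unit cost 10 (adds 10)
shortest-cost path #3: 0→4→11→9→7 push 7 @ unit cost 13 (adds 91)
shortest-cost path #4: 0→8→5→9→7 push 5 @ unit cost 15 (adds 75)
total cost = 190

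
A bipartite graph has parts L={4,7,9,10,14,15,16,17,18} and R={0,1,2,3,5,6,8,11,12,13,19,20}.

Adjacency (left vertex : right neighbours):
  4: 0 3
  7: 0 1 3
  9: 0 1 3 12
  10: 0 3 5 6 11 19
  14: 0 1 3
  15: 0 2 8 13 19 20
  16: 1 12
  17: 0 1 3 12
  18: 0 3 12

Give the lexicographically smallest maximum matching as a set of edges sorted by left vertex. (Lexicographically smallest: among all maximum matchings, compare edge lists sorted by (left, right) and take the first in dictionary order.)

Lex-smallest maximum matching: {(4,0), (7,1), (9,3), (10,5), (15,2), (16,12)}

|M| = 6 (so the lex-smallest maximum matching has 6 edges)
process left vertices in ascending order; for each, take the smallest-labelled available neighbour that still permits 6 edges overall, or leave it unmatched if none does
lex-smallest matching: {4-0, 7-1, 9-3, 10-5, 15-2, 16-12}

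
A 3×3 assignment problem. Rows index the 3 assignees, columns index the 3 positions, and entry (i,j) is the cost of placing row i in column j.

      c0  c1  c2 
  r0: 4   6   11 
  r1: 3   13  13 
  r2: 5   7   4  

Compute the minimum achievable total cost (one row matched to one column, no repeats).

Minimum assignment cost: 13

optimal assignment: row0→col1 (cost 6), row1→col0 (cost 3), row2→col2 (cost 4)
total = 6 + 3 + 4 = 13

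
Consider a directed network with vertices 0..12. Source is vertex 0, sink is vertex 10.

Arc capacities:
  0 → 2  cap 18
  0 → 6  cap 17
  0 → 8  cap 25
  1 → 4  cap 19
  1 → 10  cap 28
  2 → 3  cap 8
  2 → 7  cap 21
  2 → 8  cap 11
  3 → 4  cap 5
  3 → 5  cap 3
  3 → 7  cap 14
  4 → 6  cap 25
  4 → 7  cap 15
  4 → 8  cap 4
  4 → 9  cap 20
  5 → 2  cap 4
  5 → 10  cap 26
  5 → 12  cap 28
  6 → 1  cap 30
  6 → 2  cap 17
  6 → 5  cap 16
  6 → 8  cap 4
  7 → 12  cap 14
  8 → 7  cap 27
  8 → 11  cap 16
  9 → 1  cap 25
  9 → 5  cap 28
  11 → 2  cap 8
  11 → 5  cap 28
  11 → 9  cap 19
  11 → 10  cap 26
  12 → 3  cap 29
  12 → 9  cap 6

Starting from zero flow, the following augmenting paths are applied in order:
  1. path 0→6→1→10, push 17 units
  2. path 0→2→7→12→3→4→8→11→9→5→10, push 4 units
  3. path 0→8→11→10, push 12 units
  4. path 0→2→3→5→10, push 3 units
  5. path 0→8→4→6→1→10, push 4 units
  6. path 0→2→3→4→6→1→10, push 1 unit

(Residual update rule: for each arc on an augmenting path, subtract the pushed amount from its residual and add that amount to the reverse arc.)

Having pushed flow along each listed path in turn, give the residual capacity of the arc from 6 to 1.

Residual capacity of (6,1): 8

after path 1 (0→6→1→10, push 17): res(6,1)=13
after path 2 (0→2→7→12→3→4→8→11→9→5→10, push 4): res(6,1)=13
after path 3 (0→8→11→10, push 12): res(6,1)=13
after path 4 (0→2→3→5→10, push 3): res(6,1)=13
after path 5 (0→8→4→6→1→10, push 4): res(6,1)=9
after path 6 (0→2→3→4→6→1→10, push 1): res(6,1)=8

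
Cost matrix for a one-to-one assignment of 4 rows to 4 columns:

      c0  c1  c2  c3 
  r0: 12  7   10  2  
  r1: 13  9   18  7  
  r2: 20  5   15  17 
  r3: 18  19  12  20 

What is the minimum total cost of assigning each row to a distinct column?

Minimum assignment cost: 32

optimal assignment: row0→col3 (cost 2), row1→col0 (cost 13), row2→col1 (cost 5), row3→col2 (cost 12)
total = 2 + 13 + 5 + 12 = 32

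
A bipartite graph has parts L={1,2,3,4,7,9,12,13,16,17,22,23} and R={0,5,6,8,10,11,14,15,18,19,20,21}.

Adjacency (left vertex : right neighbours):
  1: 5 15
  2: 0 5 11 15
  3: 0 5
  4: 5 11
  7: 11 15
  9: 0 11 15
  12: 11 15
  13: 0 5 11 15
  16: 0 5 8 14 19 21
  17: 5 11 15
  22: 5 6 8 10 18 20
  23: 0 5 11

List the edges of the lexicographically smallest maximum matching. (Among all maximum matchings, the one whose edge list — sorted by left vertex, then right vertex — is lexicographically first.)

Lex-smallest maximum matching: {(1,5), (2,0), (4,11), (7,15), (16,8), (22,6)}

|M| = 6 (so the lex-smallest maximum matching has 6 edges)
process left vertices in ascending order; for each, take the smallest-labelled available neighbour that still permits 6 edges overall, or leave it unmatched if none does
lex-smallest matching: {1-5, 2-0, 4-11, 7-15, 16-8, 22-6}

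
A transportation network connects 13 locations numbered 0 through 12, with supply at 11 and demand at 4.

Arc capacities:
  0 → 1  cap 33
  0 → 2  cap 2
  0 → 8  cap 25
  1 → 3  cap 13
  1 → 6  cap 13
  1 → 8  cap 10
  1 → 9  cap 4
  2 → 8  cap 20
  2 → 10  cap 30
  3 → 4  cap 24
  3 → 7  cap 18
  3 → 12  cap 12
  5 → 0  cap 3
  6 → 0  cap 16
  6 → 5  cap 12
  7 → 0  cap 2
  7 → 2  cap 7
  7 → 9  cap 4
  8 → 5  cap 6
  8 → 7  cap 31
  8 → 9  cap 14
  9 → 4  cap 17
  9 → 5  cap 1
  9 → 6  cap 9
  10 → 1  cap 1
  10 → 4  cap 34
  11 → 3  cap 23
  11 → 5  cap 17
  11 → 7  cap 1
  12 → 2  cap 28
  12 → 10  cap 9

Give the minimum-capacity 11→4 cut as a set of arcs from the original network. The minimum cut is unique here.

Min-cut arcs: {(5,0), (11,3), (11,7)} (total capacity 27)

augment #1: 11→3→4 push 23
augment #2: 11→7→9→4 push 1
augment #3: 11→5→0→1→3→4 push 1
augment #4: 11→5→0→1→9→4 push 2
max flow = 27; residual-reachable set from 11 gives S-side
cut edges (S→T): {(5,0), (11,3), (11,7)} total cap 27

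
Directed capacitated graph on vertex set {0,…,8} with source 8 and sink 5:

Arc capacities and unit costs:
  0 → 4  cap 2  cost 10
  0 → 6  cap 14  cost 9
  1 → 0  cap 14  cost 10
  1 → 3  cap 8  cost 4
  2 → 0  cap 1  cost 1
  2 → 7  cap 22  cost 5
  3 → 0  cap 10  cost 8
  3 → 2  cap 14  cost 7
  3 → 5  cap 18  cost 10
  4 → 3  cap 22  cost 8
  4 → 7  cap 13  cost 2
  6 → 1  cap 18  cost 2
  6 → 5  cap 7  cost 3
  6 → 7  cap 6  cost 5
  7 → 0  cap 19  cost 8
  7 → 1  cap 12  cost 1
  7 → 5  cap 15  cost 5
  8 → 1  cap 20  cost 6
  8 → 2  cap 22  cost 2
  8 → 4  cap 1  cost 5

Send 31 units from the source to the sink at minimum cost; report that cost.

shortest-cost path #1: 8→2→7→5 push 15 @ unit cost 12 (adds 180)
shortest-cost path #2: 8→2→0→6→5 push 1 @ unit cost 15 (adds 15)
shortest-cost path #3: 8→1→3→5 push 8 @ unit cost 20 (adds 160)
shortest-cost path #4: 8→4→3→5 push 1 @ unit cost 23 (adds 23)
shortest-cost path #5: 8→2→7→0→6→5 push 6 @ unit cost 27 (adds 162)
total cost = 540

Minimum cost for 31 units: 540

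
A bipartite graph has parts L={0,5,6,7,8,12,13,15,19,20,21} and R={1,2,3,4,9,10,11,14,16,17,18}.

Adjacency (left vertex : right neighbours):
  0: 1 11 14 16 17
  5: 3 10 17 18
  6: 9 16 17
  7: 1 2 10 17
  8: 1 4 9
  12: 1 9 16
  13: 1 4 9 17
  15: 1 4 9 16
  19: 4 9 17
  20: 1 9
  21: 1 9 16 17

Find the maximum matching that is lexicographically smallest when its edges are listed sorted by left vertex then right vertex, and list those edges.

|M| = 8 (so the lex-smallest maximum matching has 8 edges)
process left vertices in ascending order; for each, take the smallest-labelled available neighbour that still permits 8 edges overall, or leave it unmatched if none does
lex-smallest matching: {0-11, 5-3, 6-9, 7-2, 8-1, 12-16, 13-4, 19-17}

Lex-smallest maximum matching: {(0,11), (5,3), (6,9), (7,2), (8,1), (12,16), (13,4), (19,17)}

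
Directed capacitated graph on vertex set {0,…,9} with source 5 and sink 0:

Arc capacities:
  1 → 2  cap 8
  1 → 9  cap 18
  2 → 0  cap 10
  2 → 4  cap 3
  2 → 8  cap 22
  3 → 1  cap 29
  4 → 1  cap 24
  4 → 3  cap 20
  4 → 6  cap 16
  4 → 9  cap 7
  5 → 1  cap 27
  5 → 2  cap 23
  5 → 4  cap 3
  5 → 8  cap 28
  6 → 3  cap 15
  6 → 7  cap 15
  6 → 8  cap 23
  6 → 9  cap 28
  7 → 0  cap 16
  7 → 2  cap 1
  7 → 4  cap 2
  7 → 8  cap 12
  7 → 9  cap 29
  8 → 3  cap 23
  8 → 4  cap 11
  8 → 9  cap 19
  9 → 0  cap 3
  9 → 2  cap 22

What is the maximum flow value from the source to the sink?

augment #1: 5→2→0 bottleneck 10, total now 10
augment #2: 5→1→9→0 bottleneck 3, total now 13
augment #3: 5→4→6→7→0 bottleneck 3, total now 16
augment #4: 5→2→4→6→7→0 bottleneck 3, total now 19
augment #5: 5→8→4→6→7→0 bottleneck 9, total now 28

Maximum flow value: 28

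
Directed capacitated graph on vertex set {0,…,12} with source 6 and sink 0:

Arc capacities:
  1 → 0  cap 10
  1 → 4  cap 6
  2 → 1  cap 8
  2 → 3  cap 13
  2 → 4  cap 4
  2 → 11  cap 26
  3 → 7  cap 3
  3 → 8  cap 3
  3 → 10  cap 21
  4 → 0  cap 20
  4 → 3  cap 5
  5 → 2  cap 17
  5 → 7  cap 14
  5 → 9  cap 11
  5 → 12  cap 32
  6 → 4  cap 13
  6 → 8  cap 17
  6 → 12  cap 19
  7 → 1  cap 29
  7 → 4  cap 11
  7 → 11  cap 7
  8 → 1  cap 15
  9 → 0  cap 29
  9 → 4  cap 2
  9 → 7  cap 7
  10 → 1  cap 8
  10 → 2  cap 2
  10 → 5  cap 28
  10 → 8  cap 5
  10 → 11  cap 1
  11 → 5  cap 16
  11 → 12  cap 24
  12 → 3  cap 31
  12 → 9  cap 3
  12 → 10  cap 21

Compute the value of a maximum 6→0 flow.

augment #1: 6→4→0 bottleneck 13, total now 13
augment #2: 6→8→1→0 bottleneck 10, total now 23
augment #3: 6→12→9→0 bottleneck 3, total now 26
augment #4: 6→8→1→4→0 bottleneck 5, total now 31
augment #5: 6→12→3→7→4→0 bottleneck 2, total now 33
augment #6: 6→12→10→5→9→0 bottleneck 11, total now 44

Maximum flow value: 44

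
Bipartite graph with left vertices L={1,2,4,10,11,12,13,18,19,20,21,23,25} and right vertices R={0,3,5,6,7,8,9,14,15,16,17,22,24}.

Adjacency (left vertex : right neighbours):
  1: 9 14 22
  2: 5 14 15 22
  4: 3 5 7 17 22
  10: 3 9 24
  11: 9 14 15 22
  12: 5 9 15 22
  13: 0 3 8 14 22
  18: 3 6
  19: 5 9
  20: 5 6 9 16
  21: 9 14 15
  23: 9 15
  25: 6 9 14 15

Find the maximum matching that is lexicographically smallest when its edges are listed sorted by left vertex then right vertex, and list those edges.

|M| = 11 (so the lex-smallest maximum matching has 11 edges)
process left vertices in ascending order; for each, take the smallest-labelled available neighbour that still permits 11 edges overall, or leave it unmatched if none does
lex-smallest matching: {1-9, 2-5, 4-7, 10-24, 11-14, 12-22, 13-0, 18-3, 20-16, 21-15, 25-6}

Lex-smallest maximum matching: {(1,9), (2,5), (4,7), (10,24), (11,14), (12,22), (13,0), (18,3), (20,16), (21,15), (25,6)}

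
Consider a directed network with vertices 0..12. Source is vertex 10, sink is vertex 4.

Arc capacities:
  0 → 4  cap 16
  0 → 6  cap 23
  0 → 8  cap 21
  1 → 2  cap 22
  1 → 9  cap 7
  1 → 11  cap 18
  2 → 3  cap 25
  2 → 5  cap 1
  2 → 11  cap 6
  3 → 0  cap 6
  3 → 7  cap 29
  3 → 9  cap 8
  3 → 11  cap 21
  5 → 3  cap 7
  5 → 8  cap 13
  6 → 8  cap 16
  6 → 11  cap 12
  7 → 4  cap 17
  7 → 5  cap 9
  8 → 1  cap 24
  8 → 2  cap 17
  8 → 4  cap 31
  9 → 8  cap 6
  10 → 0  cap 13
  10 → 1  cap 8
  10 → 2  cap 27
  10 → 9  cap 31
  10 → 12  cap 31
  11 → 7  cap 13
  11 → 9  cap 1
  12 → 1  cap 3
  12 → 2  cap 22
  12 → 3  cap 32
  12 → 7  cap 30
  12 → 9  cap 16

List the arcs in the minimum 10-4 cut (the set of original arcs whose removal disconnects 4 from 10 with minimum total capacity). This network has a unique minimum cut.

augment #1: 10→0→4 push 13
augment #2: 10→9→8→4 push 6
augment #3: 10→12→7→4 push 17
augment #4: 10→2→3→0→4 push 3
augment #5: 10→2→5→8→4 push 1
augment #6: 10→2→3→0→8→4 push 3
augment #7: 10→12→7→5→8→4 push 9
max flow = 52; residual-reachable set from 10 gives S-side
cut edges (S→T): {(2,5), (3,0), (7,4), (7,5), (9,8), (10,0)} total cap 52

Min-cut arcs: {(2,5), (3,0), (7,4), (7,5), (9,8), (10,0)} (total capacity 52)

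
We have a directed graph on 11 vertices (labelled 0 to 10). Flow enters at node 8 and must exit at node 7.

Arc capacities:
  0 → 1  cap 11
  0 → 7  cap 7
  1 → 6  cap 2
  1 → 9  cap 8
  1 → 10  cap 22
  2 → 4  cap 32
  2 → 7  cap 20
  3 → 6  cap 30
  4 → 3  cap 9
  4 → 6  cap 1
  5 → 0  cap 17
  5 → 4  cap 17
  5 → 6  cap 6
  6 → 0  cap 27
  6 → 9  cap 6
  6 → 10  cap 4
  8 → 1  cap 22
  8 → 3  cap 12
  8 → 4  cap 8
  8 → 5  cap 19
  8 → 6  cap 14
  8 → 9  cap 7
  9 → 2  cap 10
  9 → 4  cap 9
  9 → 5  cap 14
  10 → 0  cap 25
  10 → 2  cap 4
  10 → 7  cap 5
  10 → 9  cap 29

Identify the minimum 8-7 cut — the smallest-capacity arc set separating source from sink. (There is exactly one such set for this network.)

Min-cut arcs: {(0,7), (9,2), (10,2), (10,7)} (total capacity 26)

augment #1: 8→1→10→7 push 5
augment #2: 8→5→0→7 push 7
augment #3: 8→9→2→7 push 7
augment #4: 8→1→9→2→7 push 3
augment #5: 8→1→10→2→7 push 4
max flow = 26; residual-reachable set from 8 gives S-side
cut edges (S→T): {(0,7), (9,2), (10,2), (10,7)} total cap 26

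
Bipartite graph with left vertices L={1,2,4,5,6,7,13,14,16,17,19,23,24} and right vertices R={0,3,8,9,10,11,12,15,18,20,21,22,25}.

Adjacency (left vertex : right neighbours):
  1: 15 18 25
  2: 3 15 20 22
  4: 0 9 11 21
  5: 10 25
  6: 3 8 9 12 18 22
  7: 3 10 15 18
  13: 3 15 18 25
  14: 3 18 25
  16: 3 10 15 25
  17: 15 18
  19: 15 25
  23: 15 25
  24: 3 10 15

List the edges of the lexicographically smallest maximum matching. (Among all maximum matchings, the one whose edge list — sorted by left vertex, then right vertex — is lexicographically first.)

|M| = 8 (so the lex-smallest maximum matching has 8 edges)
process left vertices in ascending order; for each, take the smallest-labelled available neighbour that still permits 8 edges overall, or leave it unmatched if none does
lex-smallest matching: {1-15, 2-20, 4-0, 5-10, 6-8, 7-3, 13-18, 14-25}

Lex-smallest maximum matching: {(1,15), (2,20), (4,0), (5,10), (6,8), (7,3), (13,18), (14,25)}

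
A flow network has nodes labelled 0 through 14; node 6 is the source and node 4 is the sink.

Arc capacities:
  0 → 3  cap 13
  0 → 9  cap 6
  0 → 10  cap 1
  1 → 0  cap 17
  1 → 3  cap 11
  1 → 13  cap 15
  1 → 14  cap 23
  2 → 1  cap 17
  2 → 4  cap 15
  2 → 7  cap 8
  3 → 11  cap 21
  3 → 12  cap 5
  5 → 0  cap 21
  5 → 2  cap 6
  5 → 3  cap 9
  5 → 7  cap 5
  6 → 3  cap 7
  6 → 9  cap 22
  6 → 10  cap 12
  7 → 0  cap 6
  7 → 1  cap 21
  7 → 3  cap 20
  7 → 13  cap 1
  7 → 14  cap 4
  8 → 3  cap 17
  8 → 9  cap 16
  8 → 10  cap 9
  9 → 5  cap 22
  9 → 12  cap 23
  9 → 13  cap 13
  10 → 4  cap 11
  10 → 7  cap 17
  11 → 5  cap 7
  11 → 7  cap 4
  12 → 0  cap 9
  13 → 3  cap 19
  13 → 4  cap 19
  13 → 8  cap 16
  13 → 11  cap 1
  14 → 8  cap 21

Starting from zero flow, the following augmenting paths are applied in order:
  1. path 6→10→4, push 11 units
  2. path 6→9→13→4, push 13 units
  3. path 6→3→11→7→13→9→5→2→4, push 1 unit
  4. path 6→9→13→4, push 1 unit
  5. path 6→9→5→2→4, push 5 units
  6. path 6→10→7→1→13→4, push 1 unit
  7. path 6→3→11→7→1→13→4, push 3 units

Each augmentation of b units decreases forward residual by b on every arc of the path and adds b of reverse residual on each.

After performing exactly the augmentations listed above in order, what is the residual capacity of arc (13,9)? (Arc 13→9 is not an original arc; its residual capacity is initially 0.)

Residual capacity of (13,9): 13

after path 1 (6→10→4, push 11): res(13,9)=0
after path 2 (6→9→13→4, push 13): res(13,9)=13
after path 3 (6→3→11→7→13→9→5→2→4, push 1): res(13,9)=12
after path 4 (6→9→13→4, push 1): res(13,9)=13
after path 5 (6→9→5→2→4, push 5): res(13,9)=13
after path 6 (6→10→7→1→13→4, push 1): res(13,9)=13
after path 7 (6→3→11→7→1→13→4, push 3): res(13,9)=13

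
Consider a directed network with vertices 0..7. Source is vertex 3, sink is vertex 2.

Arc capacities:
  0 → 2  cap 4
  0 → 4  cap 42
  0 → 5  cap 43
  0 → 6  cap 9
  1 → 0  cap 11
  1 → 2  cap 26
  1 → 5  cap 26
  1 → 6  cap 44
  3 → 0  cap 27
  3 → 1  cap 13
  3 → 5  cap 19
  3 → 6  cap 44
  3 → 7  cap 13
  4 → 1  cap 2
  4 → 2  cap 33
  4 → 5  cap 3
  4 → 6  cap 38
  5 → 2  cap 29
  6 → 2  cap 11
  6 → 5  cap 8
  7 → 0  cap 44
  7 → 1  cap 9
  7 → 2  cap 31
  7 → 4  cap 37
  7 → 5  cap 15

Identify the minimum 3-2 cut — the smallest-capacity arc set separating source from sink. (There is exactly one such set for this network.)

augment #1: 3→0→2 push 4
augment #2: 3→1→2 push 13
augment #3: 3→5→2 push 19
augment #4: 3→6→2 push 11
augment #5: 3→7→2 push 13
augment #6: 3→0→4→2 push 23
augment #7: 3→6→5→2 push 8
max flow = 91; residual-reachable set from 3 gives S-side
cut edges (S→T): {(3,0), (3,1), (3,5), (3,7), (6,2), (6,5)} total cap 91

Min-cut arcs: {(3,0), (3,1), (3,5), (3,7), (6,2), (6,5)} (total capacity 91)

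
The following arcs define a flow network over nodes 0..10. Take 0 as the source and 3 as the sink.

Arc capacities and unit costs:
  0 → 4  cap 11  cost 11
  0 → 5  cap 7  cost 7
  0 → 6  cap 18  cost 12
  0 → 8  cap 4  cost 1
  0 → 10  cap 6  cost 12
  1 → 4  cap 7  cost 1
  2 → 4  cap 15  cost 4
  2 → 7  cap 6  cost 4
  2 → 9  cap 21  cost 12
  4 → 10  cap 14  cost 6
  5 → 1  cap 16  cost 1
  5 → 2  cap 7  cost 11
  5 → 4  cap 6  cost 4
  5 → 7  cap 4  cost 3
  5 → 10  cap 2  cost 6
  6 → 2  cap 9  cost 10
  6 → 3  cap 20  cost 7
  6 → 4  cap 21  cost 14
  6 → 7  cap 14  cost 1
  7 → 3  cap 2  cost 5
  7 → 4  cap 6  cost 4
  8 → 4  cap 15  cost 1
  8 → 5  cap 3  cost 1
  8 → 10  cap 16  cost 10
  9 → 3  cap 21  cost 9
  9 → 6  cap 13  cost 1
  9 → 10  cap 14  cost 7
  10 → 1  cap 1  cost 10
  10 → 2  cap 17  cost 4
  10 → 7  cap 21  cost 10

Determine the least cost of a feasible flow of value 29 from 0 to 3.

shortest-cost path #1: 0→8→5→7→3 push 2 @ unit cost 10 (adds 20)
shortest-cost path #2: 0→6→3 push 18 @ unit cost 19 (adds 342)
shortest-cost path #3: 0→8→4→10→2→9→6→3 push 2 @ unit cost 32 (adds 64)
shortest-cost path #4: 0→10→2→9→3 push 6 @ unit cost 37 (adds 222)
shortest-cost path #5: 0→5→10→2→9→3 push 1 @ unit cost 38 (adds 38)
total cost = 686

Minimum cost for 29 units: 686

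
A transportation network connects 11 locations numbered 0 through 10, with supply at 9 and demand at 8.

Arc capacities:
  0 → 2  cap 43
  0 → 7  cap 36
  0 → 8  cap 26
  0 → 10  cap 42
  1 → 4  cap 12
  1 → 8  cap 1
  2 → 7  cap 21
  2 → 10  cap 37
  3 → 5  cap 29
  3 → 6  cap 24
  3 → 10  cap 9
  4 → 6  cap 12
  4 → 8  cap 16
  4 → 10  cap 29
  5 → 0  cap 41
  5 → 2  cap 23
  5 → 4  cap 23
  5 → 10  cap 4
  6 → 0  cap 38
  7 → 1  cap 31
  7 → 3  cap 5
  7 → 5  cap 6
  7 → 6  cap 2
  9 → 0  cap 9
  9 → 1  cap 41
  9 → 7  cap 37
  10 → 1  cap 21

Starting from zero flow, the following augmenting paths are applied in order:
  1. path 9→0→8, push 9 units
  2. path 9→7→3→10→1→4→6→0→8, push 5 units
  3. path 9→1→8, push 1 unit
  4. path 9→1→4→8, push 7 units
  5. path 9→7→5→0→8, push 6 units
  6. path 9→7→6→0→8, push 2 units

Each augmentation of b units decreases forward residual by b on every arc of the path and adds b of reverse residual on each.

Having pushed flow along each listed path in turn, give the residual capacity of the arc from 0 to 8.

Residual capacity of (0,8): 4

after path 1 (9→0→8, push 9): res(0,8)=17
after path 2 (9→7→3→10→1→4→6→0→8, push 5): res(0,8)=12
after path 3 (9→1→8, push 1): res(0,8)=12
after path 4 (9→1→4→8, push 7): res(0,8)=12
after path 5 (9→7→5→0→8, push 6): res(0,8)=6
after path 6 (9→7→6→0→8, push 2): res(0,8)=4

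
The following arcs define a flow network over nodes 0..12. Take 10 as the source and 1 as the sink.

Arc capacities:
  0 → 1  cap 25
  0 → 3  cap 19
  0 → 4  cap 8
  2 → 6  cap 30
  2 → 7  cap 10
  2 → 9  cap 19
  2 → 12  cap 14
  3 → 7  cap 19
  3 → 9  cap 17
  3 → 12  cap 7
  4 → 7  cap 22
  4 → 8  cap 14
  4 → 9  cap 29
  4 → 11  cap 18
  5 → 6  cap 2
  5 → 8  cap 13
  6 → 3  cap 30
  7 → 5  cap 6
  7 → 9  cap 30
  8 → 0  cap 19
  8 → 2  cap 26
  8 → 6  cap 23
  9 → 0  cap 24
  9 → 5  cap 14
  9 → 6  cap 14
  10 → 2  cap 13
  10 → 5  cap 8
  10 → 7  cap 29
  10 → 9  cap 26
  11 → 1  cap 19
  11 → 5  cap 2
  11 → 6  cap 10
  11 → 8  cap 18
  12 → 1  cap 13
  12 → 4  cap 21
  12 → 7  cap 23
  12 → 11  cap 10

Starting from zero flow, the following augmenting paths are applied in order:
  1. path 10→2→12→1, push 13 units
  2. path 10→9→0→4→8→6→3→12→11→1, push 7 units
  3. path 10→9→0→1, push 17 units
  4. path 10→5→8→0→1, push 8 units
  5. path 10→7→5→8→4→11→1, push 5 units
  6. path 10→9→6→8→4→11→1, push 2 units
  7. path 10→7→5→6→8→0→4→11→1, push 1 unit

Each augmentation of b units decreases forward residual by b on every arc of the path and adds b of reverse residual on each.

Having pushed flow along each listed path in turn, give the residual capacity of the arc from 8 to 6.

after path 1 (10→2→12→1, push 13): res(8,6)=23
after path 2 (10→9→0→4→8→6→3→12→11→1, push 7): res(8,6)=16
after path 3 (10→9→0→1, push 17): res(8,6)=16
after path 4 (10→5→8→0→1, push 8): res(8,6)=16
after path 5 (10→7→5→8→4→11→1, push 5): res(8,6)=16
after path 6 (10→9→6→8→4→11→1, push 2): res(8,6)=18
after path 7 (10→7→5→6→8→0→4→11→1, push 1): res(8,6)=19

Residual capacity of (8,6): 19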